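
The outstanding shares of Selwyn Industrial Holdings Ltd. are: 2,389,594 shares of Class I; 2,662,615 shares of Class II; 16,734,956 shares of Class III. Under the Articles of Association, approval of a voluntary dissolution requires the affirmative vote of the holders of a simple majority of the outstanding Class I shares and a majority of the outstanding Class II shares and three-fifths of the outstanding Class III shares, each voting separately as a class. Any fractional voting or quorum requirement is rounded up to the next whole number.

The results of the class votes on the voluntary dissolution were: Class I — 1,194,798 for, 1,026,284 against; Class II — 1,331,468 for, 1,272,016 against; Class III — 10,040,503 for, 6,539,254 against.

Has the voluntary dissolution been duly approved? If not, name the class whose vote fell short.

Class I: a majority of 2389594 is 1194798; 1,194,798 required, 1,194,798 in favor — approved.
Class II: a majority of 2662615 is 1331308; 1,331,308 required, 1,331,468 in favor — approved.
Class III: 3/5 of 16734956 = 10040973.60, rounded up to 10040974; 10,040,974 required, 10,040,503 in favor — not approved.

Not approved — the Class III shares did not give the required vote.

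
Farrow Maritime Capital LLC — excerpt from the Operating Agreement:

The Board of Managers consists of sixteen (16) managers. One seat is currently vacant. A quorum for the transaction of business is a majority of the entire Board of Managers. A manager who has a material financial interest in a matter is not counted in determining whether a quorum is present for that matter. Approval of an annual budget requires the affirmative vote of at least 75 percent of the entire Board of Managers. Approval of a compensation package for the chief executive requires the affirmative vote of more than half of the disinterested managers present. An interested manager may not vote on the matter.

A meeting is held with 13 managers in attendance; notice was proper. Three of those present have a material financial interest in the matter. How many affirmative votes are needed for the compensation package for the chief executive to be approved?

The compensation package for the chief executive requires a majority of the disinterested managers present (13 − 3 = 10).
A majority of 10 is 6.

6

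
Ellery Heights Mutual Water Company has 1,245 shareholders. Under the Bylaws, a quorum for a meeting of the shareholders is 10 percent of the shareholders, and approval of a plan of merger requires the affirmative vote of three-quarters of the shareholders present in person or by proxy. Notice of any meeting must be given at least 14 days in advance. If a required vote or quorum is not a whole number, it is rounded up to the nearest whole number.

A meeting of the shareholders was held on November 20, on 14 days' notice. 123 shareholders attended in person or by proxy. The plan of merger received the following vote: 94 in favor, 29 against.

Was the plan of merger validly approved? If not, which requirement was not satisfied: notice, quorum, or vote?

Notice: 14 days given; 14 required. Satisfied.
Quorum: 10% of 1,245 = 124.50, rounded up to 125; 123 present. Not satisfied.
Vote: requires three-fourths of those present (123); 3/4 of 123 = 92.25, rounded up to 93, so 93 needed; 94 in favor. Satisfied.

Invalid — quorum requirement not satisfied.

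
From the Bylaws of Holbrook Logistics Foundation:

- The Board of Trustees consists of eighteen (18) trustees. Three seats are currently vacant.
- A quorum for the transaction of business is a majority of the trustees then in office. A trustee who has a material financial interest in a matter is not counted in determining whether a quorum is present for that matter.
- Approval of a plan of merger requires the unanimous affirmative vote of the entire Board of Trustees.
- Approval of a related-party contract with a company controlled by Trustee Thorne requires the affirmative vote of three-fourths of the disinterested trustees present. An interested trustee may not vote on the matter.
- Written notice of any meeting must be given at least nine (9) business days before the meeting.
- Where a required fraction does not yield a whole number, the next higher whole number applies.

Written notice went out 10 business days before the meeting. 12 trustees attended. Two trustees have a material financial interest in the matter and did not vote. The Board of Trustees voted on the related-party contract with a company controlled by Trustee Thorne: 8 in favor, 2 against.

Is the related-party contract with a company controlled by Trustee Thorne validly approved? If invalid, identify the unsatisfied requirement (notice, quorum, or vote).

Valid — all requirements satisfied.

Notice: 10 business days given; 9 required (10 ≥ 9). Satisfied.
Quorum: 12 present, but the 2 interested trustees do not count, leaving 10. Quorum is 8. Satisfied.
Vote: the related-party contract with a company controlled by Trustee Thorne requires three-fourths of the disinterested trustees present (12 − 2 = 10). 3/4 of 10 = 7.50, rounded up to 8, so 8 affirmative votes are needed; 8 voted in favor. Satisfied.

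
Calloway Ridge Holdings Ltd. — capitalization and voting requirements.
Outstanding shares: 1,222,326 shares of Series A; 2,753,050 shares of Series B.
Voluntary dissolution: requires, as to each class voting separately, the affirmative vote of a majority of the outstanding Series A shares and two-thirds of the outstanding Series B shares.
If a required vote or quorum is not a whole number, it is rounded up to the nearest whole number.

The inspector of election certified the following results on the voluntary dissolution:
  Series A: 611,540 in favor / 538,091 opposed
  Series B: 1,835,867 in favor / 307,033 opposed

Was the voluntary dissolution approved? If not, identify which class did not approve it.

Series A: a majority of 1222326 is 611164; 611,164 required, 611,540 in favor — approved.
Series B: 2/3 of 2753050 = 1835366.67, rounded up to 1835367; 1,835,367 required, 1,835,867 in favor — approved.

Approved — every class gave the required vote.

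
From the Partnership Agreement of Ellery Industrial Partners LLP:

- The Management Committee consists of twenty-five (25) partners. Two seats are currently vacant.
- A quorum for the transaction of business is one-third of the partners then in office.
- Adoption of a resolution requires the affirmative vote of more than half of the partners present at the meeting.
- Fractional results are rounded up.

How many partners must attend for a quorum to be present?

1/3 of 23 = 7.67, rounded up to 8.

8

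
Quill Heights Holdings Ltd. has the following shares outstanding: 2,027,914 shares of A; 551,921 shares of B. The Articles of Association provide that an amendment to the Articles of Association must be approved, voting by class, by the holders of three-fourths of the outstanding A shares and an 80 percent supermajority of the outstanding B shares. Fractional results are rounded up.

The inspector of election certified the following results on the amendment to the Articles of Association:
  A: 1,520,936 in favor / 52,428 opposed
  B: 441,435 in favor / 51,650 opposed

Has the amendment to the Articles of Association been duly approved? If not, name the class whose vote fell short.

A: 3/4 of 2027914 = 1520935.50, rounded up to 1520936; 1,520,936 required, 1,520,936 in favor — approved.
B: 4/5 of 551921 = 441536.80, rounded up to 441537; 441,537 required, 441,435 in favor — not approved.

Not approved — the B shares did not give the required vote.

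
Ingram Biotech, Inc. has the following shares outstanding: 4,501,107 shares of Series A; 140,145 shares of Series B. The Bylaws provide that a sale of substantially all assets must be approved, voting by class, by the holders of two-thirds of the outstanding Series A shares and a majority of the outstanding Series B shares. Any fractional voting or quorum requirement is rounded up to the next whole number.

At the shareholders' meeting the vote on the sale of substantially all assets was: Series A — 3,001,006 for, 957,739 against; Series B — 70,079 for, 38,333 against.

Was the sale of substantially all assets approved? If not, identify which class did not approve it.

Approved — every class gave the required vote.

Series A: 2/3 of 4501107 = 3000738; 3,000,738 required, 3,001,006 in favor — approved.
Series B: a majority of 140145 is 70073; 70,073 required, 70,079 in favor — approved.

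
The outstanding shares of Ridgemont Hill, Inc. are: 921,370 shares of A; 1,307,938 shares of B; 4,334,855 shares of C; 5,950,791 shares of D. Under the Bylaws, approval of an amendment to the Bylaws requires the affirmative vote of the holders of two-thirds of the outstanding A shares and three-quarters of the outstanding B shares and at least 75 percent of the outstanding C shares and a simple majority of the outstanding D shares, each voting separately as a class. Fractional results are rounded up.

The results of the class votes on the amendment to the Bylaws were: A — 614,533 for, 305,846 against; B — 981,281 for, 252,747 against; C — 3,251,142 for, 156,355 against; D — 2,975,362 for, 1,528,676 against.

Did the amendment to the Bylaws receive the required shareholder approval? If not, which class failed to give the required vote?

Not approved — the D shares did not give the required vote.

A: 2/3 of 921370 = 614246.67, rounded up to 614247; 614,247 required, 614,533 in favor — approved.
B: 3/4 of 1307938 = 980953.50, rounded up to 980954; 980,954 required, 981,281 in favor — approved.
C: 3/4 of 4334855 = 3251141.25, rounded up to 3251142; 3,251,142 required, 3,251,142 in favor — approved.
D: a majority of 5950791 is 2975396; 2,975,396 required, 2,975,362 in favor — not approved.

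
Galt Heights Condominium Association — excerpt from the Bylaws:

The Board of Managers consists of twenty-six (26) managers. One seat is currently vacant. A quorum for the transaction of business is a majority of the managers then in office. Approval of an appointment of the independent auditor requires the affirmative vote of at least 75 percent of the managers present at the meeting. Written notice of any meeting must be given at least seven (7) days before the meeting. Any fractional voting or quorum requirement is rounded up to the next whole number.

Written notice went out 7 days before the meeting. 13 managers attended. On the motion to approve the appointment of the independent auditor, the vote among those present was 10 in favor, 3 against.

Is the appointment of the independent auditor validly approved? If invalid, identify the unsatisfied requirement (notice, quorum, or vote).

Valid — all requirements satisfied.

Notice: 7 days given; 7 required (7 ≥ 7). Satisfied.
Quorum: 13 present; quorum is 13. Satisfied.
Vote: the appointment of the independent auditor requires three-fourths of the managers present (13). 3/4 of 13 = 9.75, rounded up to 10, so 10 affirmative votes are needed; 10 voted in favor. Satisfied.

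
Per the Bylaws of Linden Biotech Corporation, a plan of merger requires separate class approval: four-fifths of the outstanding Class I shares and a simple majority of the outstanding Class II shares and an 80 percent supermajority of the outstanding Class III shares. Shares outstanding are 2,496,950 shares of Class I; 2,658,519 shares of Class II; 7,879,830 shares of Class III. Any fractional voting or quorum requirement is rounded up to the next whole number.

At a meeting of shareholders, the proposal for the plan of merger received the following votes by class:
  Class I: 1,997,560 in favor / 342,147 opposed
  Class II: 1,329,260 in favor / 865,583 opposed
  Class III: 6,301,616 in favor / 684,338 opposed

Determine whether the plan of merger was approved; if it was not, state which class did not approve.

Class I: 4/5 of 2496950 = 1997560; 1,997,560 required, 1,997,560 in favor — approved.
Class II: a majority of 2658519 is 1329260; 1,329,260 required, 1,329,260 in favor — approved.
Class III: 4/5 of 7879830 = 6303864; 6,303,864 required, 6,301,616 in favor — not approved.

Not approved — the Class III shares did not give the required vote.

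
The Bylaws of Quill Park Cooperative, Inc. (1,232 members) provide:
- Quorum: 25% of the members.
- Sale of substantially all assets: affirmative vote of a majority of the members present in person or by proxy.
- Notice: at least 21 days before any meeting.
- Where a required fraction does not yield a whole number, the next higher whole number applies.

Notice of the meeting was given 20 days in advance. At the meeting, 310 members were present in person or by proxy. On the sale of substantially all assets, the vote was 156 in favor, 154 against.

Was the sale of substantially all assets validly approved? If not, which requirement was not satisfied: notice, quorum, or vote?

Invalid — notice requirement not satisfied.

Notice: 20 days given; 21 required. Not satisfied.
Quorum: 25% of 1,232 = 308; 310 present. Satisfied.
Vote: requires a majority of those present (310); a majority of 310 is 156, so 156 needed; 156 in favor. Satisfied.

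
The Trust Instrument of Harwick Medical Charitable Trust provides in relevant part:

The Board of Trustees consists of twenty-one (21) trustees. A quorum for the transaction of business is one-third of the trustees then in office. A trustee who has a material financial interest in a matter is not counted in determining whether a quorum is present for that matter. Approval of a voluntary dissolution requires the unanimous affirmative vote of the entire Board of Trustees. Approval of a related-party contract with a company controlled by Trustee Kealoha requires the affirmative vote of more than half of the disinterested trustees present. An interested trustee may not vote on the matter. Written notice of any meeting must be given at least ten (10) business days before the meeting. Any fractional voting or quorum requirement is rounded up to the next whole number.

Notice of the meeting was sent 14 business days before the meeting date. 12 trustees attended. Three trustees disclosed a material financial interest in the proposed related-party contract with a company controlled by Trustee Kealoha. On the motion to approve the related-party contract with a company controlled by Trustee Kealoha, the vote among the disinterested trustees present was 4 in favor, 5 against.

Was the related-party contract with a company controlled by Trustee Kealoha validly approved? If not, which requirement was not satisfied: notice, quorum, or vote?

Invalid — vote requirement not satisfied.

Notice: 14 business days given; 10 required (14 ≥ 10). Satisfied.
Quorum: 12 present, but the 3 interested trustees do not count, leaving 9. Quorum is 7. Satisfied.
Vote: the related-party contract with a company controlled by Trustee Kealoha requires a majority of the disinterested trustees present (12 − 3 = 9). A majority of 9 is 5, so 5 affirmative votes are needed; 4 voted in favor. Not satisfied.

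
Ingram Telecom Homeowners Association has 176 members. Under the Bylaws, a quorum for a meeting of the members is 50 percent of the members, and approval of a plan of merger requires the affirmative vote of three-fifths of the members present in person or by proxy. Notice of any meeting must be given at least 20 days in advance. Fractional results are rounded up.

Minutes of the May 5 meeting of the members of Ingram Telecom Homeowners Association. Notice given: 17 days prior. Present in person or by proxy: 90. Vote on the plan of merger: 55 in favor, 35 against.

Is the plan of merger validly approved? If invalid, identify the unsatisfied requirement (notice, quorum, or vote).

Notice: 17 days given; 20 required. Not satisfied.
Quorum: 50% of 176 = 88; 90 present. Satisfied.
Vote: requires three-fifths of those present (90); 3/5 of 90 = 54, so 54 needed; 55 in favor. Satisfied.

Invalid — notice requirement not satisfied.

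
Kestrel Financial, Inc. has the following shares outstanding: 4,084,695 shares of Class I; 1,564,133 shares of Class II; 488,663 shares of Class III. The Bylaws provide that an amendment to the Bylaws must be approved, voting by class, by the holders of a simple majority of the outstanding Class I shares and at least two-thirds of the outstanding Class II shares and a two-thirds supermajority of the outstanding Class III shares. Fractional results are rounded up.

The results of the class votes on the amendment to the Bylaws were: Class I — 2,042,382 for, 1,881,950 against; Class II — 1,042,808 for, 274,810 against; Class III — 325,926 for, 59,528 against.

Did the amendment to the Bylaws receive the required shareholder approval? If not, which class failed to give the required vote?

Approved — every class gave the required vote.

Class I: a majority of 4084695 is 2042348; 2,042,348 required, 2,042,382 in favor — approved.
Class II: 2/3 of 1564133 = 1042755.33, rounded up to 1042756; 1,042,756 required, 1,042,808 in favor — approved.
Class III: 2/3 of 488663 = 325775.33, rounded up to 325776; 325,776 required, 325,926 in favor — approved.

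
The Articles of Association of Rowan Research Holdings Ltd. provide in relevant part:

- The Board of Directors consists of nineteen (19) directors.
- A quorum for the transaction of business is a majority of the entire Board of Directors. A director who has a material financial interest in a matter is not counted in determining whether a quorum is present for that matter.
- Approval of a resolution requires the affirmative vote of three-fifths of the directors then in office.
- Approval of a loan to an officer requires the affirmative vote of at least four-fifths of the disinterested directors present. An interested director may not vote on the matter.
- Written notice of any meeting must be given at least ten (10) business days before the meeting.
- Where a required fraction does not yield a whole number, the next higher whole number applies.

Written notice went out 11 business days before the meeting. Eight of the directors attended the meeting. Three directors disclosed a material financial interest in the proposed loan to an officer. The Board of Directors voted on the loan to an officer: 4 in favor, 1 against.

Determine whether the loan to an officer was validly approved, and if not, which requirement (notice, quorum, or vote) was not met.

Notice: 11 business days given; 10 required (11 ≥ 10). Satisfied.
Quorum: 8 present, but the 3 interested directors do not count, leaving 5. Quorum is 10. Not satisfied.
Vote: the loan to an officer requires four-fifths of the disinterested directors present (8 − 3 = 5). 4/5 of 5 = 4, so 4 affirmative votes are needed; 4 voted in favor. Satisfied. (Moot — without a quorum no business can be validly transacted.)

Invalid — quorum requirement not satisfied.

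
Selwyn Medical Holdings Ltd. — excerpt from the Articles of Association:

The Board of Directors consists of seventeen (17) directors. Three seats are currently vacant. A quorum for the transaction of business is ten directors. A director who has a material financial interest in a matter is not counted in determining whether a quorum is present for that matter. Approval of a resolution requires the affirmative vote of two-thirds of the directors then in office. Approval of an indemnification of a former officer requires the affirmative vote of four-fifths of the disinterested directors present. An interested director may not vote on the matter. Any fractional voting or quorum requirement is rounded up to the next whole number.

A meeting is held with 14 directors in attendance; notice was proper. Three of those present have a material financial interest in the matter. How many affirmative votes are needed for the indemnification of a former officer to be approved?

The indemnification of a former officer requires four-fifths of the disinterested directors present (14 − 3 = 11).
4/5 of 11 = 8.80, rounded up to 9.

9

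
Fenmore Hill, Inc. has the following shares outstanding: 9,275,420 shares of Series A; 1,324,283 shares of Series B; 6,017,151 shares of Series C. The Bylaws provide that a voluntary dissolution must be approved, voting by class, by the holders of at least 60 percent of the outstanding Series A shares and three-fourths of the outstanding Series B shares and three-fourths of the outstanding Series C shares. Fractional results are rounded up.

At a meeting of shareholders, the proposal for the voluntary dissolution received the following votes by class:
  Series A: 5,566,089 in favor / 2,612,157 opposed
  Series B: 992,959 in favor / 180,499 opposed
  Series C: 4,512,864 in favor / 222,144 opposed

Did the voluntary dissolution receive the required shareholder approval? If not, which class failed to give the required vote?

Series A: 3/5 of 9275420 = 5565252; 5,565,252 required, 5,566,089 in favor — approved.
Series B: 3/4 of 1324283 = 993212.25, rounded up to 993213; 993,213 required, 992,959 in favor — not approved.
Series C: 3/4 of 6017151 = 4512863.25, rounded up to 4512864; 4,512,864 required, 4,512,864 in favor — approved.

Not approved — the Series B shares did not give the required vote.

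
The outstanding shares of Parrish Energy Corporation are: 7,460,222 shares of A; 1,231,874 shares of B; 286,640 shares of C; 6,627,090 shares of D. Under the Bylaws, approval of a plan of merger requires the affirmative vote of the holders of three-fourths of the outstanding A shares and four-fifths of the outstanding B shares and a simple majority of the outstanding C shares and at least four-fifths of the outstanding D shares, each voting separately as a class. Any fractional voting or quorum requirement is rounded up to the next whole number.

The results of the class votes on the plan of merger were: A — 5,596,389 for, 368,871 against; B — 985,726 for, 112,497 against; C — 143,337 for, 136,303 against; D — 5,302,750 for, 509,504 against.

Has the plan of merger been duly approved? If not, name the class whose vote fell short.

A: 3/4 of 7460222 = 5595166.50, rounded up to 5595167; 5,595,167 required, 5,596,389 in favor — approved.
B: 4/5 of 1231874 = 985499.20, rounded up to 985500; 985,500 required, 985,726 in favor — approved.
C: a majority of 286640 is 143321; 143,321 required, 143,337 in favor — approved.
D: 4/5 of 6627090 = 5301672; 5,301,672 required, 5,302,750 in favor — approved.

Approved — every class gave the required vote.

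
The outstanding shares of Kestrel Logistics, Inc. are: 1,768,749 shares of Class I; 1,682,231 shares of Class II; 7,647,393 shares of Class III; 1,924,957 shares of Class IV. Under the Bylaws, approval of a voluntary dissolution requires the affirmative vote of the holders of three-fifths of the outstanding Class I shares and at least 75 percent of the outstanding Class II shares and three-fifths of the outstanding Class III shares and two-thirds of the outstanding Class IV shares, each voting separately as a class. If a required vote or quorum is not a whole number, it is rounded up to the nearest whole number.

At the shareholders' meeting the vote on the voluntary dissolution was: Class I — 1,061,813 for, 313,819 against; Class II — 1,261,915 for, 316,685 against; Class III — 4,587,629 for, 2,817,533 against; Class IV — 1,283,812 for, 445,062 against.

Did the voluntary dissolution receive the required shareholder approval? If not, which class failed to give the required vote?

Class I: 3/5 of 1768749 = 1061249.40, rounded up to 1061250; 1,061,250 required, 1,061,813 in favor — approved.
Class II: 3/4 of 1682231 = 1261673.25, rounded up to 1261674; 1,261,674 required, 1,261,915 in favor — approved.
Class III: 3/5 of 7647393 = 4588435.80, rounded up to 4588436; 4,588,436 required, 4,587,629 in favor — not approved.
Class IV: 2/3 of 1924957 = 1283304.67, rounded up to 1283305; 1,283,305 required, 1,283,812 in favor — approved.

Not approved — the Class III shares did not give the required vote.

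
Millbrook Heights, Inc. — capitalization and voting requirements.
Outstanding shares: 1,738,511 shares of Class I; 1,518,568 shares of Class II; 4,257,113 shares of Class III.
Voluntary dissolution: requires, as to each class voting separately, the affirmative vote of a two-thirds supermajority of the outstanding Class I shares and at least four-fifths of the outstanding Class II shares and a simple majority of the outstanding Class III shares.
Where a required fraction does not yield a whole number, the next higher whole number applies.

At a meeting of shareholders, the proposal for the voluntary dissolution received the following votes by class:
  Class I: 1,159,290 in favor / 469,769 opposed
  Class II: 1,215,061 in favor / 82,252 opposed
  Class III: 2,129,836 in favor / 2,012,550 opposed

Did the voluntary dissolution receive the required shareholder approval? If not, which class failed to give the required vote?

Approved — every class gave the required vote.

Class I: 2/3 of 1738511 = 1159007.33, rounded up to 1159008; 1,159,008 required, 1,159,290 in favor — approved.
Class II: 4/5 of 1518568 = 1214854.40, rounded up to 1214855; 1,214,855 required, 1,215,061 in favor — approved.
Class III: a majority of 4257113 is 2128557; 2,128,557 required, 2,129,836 in favor — approved.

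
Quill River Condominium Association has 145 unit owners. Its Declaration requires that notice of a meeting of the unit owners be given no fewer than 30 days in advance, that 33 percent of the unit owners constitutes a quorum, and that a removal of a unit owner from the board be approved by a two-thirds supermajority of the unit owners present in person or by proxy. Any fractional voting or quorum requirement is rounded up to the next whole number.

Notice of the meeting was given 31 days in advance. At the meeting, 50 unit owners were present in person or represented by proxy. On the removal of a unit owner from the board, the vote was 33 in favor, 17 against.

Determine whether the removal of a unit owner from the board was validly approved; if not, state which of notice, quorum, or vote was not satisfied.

Invalid — vote requirement not satisfied.

Notice: 31 days given; 30 required. Satisfied.
Quorum: 33% of 145 = 47.85, rounded up to 48; 50 present. Satisfied.
Vote: requires two-thirds of those present (50); 2/3 of 50 = 33.33, rounded up to 34, so 34 needed; 33 in favor. Not satisfied.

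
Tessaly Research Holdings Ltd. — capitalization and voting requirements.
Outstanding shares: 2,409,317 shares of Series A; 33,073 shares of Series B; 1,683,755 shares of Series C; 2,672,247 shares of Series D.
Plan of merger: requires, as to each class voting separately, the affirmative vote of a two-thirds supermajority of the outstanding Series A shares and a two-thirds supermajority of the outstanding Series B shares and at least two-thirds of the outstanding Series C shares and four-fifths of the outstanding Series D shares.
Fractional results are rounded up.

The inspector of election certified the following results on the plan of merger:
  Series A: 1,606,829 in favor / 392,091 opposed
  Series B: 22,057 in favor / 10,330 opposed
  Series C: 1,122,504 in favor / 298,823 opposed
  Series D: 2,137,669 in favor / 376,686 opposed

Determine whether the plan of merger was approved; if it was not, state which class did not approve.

Not approved — the Series D shares did not give the required vote.

Series A: 2/3 of 2409317 = 1606211.33, rounded up to 1606212; 1,606,212 required, 1,606,829 in favor — approved.
Series B: 2/3 of 33073 = 22048.67, rounded up to 22049; 22,049 required, 22,057 in favor — approved.
Series C: 2/3 of 1683755 = 1122503.33, rounded up to 1122504; 1,122,504 required, 1,122,504 in favor — approved.
Series D: 4/5 of 2672247 = 2137797.60, rounded up to 2137798; 2,137,798 required, 2,137,669 in favor — not approved.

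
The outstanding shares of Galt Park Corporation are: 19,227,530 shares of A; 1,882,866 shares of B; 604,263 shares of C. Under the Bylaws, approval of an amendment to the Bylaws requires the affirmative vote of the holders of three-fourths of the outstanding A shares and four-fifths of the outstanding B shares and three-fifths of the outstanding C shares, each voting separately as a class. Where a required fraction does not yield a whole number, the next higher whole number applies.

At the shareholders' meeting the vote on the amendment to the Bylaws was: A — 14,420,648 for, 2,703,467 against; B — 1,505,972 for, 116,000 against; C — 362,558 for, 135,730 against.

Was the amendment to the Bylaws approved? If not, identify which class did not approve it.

Not approved — the B shares did not give the required vote.

A: 3/4 of 19227530 = 14420647.50, rounded up to 14420648; 14,420,648 required, 14,420,648 in favor — approved.
B: 4/5 of 1882866 = 1506292.80, rounded up to 1506293; 1,506,293 required, 1,505,972 in favor — not approved.
C: 3/5 of 604263 = 362557.80, rounded up to 362558; 362,558 required, 362,558 in favor — approved.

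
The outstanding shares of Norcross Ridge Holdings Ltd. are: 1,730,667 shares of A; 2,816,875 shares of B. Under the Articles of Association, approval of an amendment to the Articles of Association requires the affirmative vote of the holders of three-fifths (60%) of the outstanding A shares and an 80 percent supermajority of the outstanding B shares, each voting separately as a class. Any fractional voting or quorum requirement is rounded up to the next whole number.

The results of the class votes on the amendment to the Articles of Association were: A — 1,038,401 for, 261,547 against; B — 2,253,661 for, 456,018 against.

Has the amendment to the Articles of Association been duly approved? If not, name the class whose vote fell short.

Approved — every class gave the required vote.

A: 3/5 of 1730667 = 1038400.20, rounded up to 1038401; 1,038,401 required, 1,038,401 in favor — approved.
B: 4/5 of 2816875 = 2253500; 2,253,500 required, 2,253,661 in favor — approved.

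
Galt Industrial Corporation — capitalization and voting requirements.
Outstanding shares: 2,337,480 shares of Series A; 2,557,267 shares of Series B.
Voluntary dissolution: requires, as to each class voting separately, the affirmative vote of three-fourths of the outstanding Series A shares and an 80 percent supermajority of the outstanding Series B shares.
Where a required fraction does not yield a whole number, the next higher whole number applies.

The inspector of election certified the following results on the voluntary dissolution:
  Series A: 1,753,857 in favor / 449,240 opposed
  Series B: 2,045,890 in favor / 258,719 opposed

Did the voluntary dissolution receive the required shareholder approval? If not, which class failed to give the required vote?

Approved — every class gave the required vote.

Series A: 3/4 of 2337480 = 1753110; 1,753,110 required, 1,753,857 in favor — approved.
Series B: 4/5 of 2557267 = 2045813.60, rounded up to 2045814; 2,045,814 required, 2,045,890 in favor — approved.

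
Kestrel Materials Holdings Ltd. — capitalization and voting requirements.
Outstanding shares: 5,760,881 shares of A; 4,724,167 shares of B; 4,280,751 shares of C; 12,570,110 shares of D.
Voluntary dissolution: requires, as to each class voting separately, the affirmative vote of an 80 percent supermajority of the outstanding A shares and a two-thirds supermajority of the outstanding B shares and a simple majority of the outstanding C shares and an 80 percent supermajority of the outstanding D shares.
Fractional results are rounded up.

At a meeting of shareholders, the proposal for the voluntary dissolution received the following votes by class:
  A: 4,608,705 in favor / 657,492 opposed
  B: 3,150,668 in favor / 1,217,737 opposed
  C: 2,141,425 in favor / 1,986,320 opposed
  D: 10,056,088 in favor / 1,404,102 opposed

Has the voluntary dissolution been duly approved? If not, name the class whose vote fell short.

Approved — every class gave the required vote.

A: 4/5 of 5760881 = 4608704.80, rounded up to 4608705; 4,608,705 required, 4,608,705 in favor — approved.
B: 2/3 of 4724167 = 3149444.67, rounded up to 3149445; 3,149,445 required, 3,150,668 in favor — approved.
C: a majority of 4280751 is 2140376; 2,140,376 required, 2,141,425 in favor — approved.
D: 4/5 of 12570110 = 10056088; 10,056,088 required, 10,056,088 in favor — approved.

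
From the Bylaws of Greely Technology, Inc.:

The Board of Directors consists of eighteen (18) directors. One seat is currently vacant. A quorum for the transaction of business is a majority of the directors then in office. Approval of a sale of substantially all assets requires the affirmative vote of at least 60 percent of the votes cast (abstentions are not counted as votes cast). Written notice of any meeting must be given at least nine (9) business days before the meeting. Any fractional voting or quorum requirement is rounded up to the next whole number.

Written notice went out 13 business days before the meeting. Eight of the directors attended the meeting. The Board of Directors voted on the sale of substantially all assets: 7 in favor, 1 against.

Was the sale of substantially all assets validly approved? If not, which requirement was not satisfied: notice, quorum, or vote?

Notice: 13 business days given; 9 required (13 ≥ 9). Satisfied.
Quorum: 8 present; quorum is 9. Not satisfied.
Vote: the sale of substantially all assets requires three-fifths of the votes cast (8). 3/5 of 8 = 4.80, rounded up to 5, so 5 affirmative votes are needed; 7 voted in favor. Satisfied. (Moot — without a quorum no business can be validly transacted.)

Invalid — quorum requirement not satisfied.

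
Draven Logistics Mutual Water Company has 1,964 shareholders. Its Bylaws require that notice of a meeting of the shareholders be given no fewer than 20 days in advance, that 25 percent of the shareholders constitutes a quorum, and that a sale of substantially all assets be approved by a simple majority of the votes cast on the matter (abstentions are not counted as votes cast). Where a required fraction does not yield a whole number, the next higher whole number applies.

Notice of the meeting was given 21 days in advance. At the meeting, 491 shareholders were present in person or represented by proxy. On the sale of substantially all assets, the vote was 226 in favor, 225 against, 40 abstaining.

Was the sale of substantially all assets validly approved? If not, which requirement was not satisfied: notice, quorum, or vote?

Valid — all requirements satisfied.

Notice: 21 days given; 20 required. Satisfied.
Quorum: 25% of 1,964 = 491; 491 present. Satisfied.
Vote: requires a majority of the votes cast (491 − 40 abstaining = 451); a majority of 451 is 226, so 226 needed; 226 in favor. Satisfied.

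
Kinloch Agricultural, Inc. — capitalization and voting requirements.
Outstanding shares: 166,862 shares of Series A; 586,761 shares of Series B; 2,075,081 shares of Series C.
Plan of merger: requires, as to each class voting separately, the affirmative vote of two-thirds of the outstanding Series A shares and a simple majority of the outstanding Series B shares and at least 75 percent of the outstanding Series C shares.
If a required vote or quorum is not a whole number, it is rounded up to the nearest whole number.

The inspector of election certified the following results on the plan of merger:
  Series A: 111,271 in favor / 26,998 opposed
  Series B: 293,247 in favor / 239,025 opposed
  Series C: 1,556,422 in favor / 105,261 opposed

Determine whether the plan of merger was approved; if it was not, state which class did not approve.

Series A: 2/3 of 166862 = 111241.33, rounded up to 111242; 111,242 required, 111,271 in favor — approved.
Series B: a majority of 586761 is 293381; 293,381 required, 293,247 in favor — not approved.
Series C: 3/4 of 2075081 = 1556310.75, rounded up to 1556311; 1,556,311 required, 1,556,422 in favor — approved.

Not approved — the Series B shares did not give the required vote.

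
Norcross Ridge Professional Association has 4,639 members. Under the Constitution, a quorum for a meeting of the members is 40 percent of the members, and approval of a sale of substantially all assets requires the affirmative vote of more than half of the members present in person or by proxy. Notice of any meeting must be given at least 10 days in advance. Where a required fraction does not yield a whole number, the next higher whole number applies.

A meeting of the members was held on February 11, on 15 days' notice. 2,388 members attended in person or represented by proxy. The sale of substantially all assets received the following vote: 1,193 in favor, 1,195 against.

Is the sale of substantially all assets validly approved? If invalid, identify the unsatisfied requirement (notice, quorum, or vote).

Invalid — vote requirement not satisfied.

Notice: 15 days given; 10 required. Satisfied.
Quorum: 40% of 4,639 = 1,855.60, rounded up to 1,856; 2,388 present. Satisfied.
Vote: requires a majority of those present (2,388); a majority of 2388 is 1195, so 1,195 needed; 1,193 in favor. Not satisfied.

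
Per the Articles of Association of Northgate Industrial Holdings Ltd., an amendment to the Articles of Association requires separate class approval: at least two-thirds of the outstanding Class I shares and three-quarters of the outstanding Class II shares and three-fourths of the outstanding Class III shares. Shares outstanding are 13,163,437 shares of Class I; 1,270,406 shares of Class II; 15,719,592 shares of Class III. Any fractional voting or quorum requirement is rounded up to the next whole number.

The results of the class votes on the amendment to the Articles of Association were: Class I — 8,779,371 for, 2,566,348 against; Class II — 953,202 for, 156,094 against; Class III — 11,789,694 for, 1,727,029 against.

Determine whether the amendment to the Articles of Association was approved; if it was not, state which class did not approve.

Approved — every class gave the required vote.

Class I: 2/3 of 13163437 = 8775624.67, rounded up to 8775625; 8,775,625 required, 8,779,371 in favor — approved.
Class II: 3/4 of 1270406 = 952804.50, rounded up to 952805; 952,805 required, 953,202 in favor — approved.
Class III: 3/4 of 15719592 = 11789694; 11,789,694 required, 11,789,694 in favor — approved.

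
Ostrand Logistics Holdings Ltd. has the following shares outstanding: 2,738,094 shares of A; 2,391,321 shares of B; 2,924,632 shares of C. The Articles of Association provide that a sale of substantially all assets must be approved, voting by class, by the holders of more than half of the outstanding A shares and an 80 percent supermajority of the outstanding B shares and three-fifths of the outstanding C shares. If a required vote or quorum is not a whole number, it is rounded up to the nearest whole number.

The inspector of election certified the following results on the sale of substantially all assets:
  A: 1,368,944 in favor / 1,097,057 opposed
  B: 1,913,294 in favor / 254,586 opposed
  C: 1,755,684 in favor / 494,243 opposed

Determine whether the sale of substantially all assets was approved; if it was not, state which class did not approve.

A: a majority of 2738094 is 1369048; 1,369,048 required, 1,368,944 in favor — not approved.
B: 4/5 of 2391321 = 1913056.80, rounded up to 1913057; 1,913,057 required, 1,913,294 in favor — approved.
C: 3/5 of 2924632 = 1754779.20, rounded up to 1754780; 1,754,780 required, 1,755,684 in favor — approved.

Not approved — the A shares did not give the required vote.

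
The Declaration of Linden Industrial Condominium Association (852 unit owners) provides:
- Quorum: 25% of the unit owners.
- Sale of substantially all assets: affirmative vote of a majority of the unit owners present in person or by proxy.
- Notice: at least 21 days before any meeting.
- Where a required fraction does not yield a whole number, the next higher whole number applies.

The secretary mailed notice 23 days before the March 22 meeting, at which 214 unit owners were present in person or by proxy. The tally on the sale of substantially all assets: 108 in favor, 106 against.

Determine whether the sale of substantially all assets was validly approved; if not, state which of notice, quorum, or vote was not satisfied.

Notice: 23 days given; 21 required. Satisfied.
Quorum: 25% of 852 = 213; 214 present. Satisfied.
Vote: requires a majority of those present (214); a majority of 214 is 108, so 108 needed; 108 in favor. Satisfied.

Valid — all requirements satisfied.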